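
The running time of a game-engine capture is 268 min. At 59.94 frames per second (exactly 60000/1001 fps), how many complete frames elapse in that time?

268 min = 16080 s.
Frames = 16080 × 60000/1001 = 964800000/1001 ≈ 963836.1638.
Complete frames: 963836.

963836 frames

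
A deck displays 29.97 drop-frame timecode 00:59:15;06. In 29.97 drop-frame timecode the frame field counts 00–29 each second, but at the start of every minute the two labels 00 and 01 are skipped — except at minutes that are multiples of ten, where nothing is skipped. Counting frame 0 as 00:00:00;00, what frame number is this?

106548

As if non-drop at 30 labels/s: (0 × 3600 + 59 × 60 + 15) × 30 + 6 = 106656.
Minute boundaries passed: 59; those not divisible by 10: 59 − 5 = 54; dropped labels = 2 × 54 = 108.
Actual frame index = 106656 − 108 = 106548.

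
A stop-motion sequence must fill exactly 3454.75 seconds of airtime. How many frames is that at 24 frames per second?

Frames = 3454.75 × 24 = 82914.

82914 frames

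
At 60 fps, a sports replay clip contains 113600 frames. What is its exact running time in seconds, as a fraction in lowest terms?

Running time = 113600 ÷ (60) = 113600 × 1/60 = 5680/3 s.

5680/3 seconds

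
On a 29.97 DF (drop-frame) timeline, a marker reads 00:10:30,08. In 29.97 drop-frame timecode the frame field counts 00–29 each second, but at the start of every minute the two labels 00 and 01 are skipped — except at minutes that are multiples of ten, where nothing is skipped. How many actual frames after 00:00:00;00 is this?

18890

As if non-drop at 30 labels/s: (0 × 3600 + 10 × 60 + 30) × 30 + 8 = 18908.
Minute boundaries passed: 10; those not divisible by 10: 10 − 1 = 9; dropped labels = 2 × 9 = 18.
Actual frame index = 18908 − 18 = 18890.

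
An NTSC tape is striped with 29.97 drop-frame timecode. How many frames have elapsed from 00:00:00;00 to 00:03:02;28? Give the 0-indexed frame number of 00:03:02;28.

5482

Complete 10-minute blocks: 0, each 17982 frames → 0.
Remaining 3 whole minutes in the current block: 1800 + 2 × 1798 = 5396 frames.
Within the current minute: 2 × 30 + 28 − 2 = 86 (labels ;00/;01 skipped at this minute). Total = 0 + 5396 + 86 = 5482.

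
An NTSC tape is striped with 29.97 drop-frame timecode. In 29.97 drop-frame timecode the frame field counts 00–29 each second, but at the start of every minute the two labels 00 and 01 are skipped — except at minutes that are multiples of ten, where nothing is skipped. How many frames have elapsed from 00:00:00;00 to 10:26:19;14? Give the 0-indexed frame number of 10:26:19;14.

As if non-drop at 30 labels/s: (10 × 3600 + 26 × 60 + 19) × 30 + 14 = 1127384.
Minute boundaries passed: 626; those not divisible by 10: 626 − 62 = 564; dropped labels = 2 × 564 = 1128.
Actual frame index = 1127384 − 1128 = 1126256.

1126256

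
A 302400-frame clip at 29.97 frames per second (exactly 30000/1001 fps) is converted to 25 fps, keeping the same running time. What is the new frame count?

Target frames = source frames × (target rate / source rate) = 302400 × (25)/(30000/1001) = 302400 × 1001/1200 = 252252.

252252 frames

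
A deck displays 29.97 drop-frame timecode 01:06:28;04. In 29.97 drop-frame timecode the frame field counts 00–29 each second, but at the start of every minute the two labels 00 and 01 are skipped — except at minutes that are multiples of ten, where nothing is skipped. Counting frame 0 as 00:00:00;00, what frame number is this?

119524

Complete 10-minute blocks: 6, each 17982 frames → 107892.
Remaining 6 whole minutes in the current block: 1800 + 5 × 1798 = 10790 frames.
Within the current minute: 28 × 30 + 4 − 2 = 842 (labels ;00/;01 skipped at this minute). Total = 107892 + 10790 + 842 = 119524.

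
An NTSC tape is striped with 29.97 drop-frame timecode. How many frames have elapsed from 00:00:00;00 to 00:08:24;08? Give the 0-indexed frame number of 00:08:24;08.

15112

As if non-drop at 30 labels/s: (0 × 3600 + 8 × 60 + 24) × 30 + 8 = 15128.
Minute boundaries passed: 8; those not divisible by 10: 8 − 0 = 8; dropped labels = 2 × 8 = 16.
Actual frame index = 15128 − 16 = 15112.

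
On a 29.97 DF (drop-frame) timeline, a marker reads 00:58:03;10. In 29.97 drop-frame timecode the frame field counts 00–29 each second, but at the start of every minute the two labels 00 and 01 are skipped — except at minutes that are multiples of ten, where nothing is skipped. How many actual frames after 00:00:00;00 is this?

As if non-drop at 30 labels/s: (0 × 3600 + 58 × 60 + 3) × 30 + 10 = 104500.
Minute boundaries passed: 58; those not divisible by 10: 58 − 5 = 53; dropped labels = 2 × 53 = 106.
Actual frame index = 104500 − 106 = 104394.

104394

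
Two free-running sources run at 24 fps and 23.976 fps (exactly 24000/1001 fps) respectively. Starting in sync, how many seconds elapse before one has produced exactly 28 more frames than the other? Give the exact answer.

The gap grows by |24000/1001 − 24| = 24/1001 frames per second.
Time for a 28-frame gap: 28 ÷ (24/1001) = 7007/6 s.

7007/6 seconds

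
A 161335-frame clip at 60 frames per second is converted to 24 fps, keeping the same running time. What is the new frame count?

Target frames = source frames × (target rate / source rate) = 161335 × (24)/(60) = 161335 × 2/5 = 64534.

64534 frames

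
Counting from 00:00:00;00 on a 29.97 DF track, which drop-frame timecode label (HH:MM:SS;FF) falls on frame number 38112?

Each 10-minute DF block holds 10 × 60 × 30 − 9 × 2 = 17982 frames. 38112 ÷ 17982 → 2 full blocks, remainder 2148.
Within the partial block the first minute is 1800 frames and each further minute 1798, so 1 further minute boundary passed. Total skipped labels = 18 × 2 + 2 × 1 = 38.
Non-drop label index = 38112 + 38 = 38150; at 30 labels/s that is 00:21:11:20, i.e. DF 00:21:11;20.

00:21:11;20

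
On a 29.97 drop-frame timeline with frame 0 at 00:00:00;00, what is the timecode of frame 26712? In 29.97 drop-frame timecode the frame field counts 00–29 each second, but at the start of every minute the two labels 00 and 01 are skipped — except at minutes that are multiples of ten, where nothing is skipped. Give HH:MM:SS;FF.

00:14:51;08

Each 10-minute DF block holds 10 × 60 × 30 − 9 × 2 = 17982 frames. 26712 ÷ 17982 → 1 full block, remainder 8730.
Within the partial block the first minute is 1800 frames and each further minute 1798, so 4 further minute boundaries passed. Total skipped labels = 18 × 1 + 2 × 4 = 26.
Non-drop label index = 26712 + 26 = 26738; at 30 labels/s that is 00:14:51:08, i.e. DF 00:14:51;08.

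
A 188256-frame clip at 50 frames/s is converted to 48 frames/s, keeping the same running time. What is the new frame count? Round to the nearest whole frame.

180726 frames

Frames at target rate = 188256 × (48) / (50) = 4518144/25 ≈ 180725.760.
Nearest whole frame: 180726.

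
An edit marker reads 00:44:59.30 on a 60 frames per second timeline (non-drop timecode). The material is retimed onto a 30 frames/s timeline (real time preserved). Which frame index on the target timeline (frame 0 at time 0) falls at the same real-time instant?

Source frame index: (0×3600 + 44×60 + 59) × 60 + 30 = 161970.
Real time: 161970 / (60) = 5399/2 s.
Target frame: (5399/2) × (30) = 80985.

frame 80985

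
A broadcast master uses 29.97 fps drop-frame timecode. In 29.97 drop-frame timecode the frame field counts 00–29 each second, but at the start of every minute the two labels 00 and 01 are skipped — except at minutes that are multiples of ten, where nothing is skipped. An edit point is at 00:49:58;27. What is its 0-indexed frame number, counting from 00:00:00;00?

89877

Complete 10-minute blocks: 4, each 17982 frames → 71928.
Remaining 9 whole minutes in the current block: 1800 + 8 × 1798 = 16184 frames.
Within the current minute: 58 × 30 + 27 − 2 = 1765 (labels ;00/;01 skipped at this minute). Total = 71928 + 16184 + 1765 = 89877.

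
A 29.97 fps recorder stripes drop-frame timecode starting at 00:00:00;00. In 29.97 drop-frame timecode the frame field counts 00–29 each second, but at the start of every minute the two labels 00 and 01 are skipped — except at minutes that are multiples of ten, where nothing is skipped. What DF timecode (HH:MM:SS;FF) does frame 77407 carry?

Ten DF minutes hold 17982 frames, so frame 77407 lies in block 4 (frames 71928–89909) with 5479 frames into that block.
The block's first minute is 1800 frames and the rest 1798 each; 5479 frames reaches minute 3, so 4 × 18 + 3 × 2 = 78 labels have been skipped so far.
Adding those back, label number 77407 + 78 = 77485 at 30 labels/s is 2582 s + 25 f = 0 h 43 min 2 s frame 25, i.e. 00:43:02;25.

00:43:02;25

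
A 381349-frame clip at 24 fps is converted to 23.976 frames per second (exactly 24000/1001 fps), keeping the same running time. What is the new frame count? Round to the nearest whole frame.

Frames at target rate = 381349 × (24000/1001) / (24) = 381349000/1001 ≈ 380968.032.
Nearest whole frame: 380968.

380968 frames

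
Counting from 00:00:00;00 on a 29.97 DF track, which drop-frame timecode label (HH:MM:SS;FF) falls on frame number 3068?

Each 10-minute DF block holds 10 × 60 × 30 − 9 × 2 = 17982 frames. 3068 ÷ 17982 → 0 full blocks, remainder 3068.
Within the partial block the first minute is 1800 frames and each further minute 1798, so 1 further minute boundary passed. Total skipped labels = 18 × 0 + 2 × 1 = 2.
Non-drop label index = 3068 + 2 = 3070; at 30 labels/s that is 00:01:42:10, i.e. DF 00:01:42;10.

00:01:42;10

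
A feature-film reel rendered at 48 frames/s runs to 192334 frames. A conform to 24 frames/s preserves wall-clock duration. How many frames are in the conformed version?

96167 frames

Frames at target rate = 192334 × (24) / (48) = 96167.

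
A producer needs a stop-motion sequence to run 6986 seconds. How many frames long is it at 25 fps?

Frames = 6986 × 25 = 174650.

174650 frames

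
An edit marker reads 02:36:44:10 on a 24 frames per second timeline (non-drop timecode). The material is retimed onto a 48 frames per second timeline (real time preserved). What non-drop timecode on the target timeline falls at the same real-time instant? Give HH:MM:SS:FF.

02:36:44:20

Source frame index: (2×3600 + 36×60 + 44) × 24 + 10 = 225706.
Real time: 225706 / (24) = 112853/12 s.
Target frame: (112853/12) × (48) = 451412.
At 48 labels/s: frame 451412 → 02:36:44:20.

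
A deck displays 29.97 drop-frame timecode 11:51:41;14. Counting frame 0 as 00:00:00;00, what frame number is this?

As if non-drop at 30 labels/s: (11 × 3600 + 51 × 60 + 41) × 30 + 14 = 1281044.
Minute boundaries passed: 711; those not divisible by 10: 711 − 71 = 640; dropped labels = 2 × 640 = 1280.
Actual frame index = 1281044 − 1280 = 1279764.

1279764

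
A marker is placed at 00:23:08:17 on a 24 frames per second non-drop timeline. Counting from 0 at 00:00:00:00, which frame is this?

33329

Total seconds to the label: (0 × 3600 + 23 × 60 + 8) = 1388.
Frame index = 1388 × 24 + 17 = 33329.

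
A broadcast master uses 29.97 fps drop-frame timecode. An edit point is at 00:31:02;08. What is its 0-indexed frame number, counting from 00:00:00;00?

As if non-drop at 30 labels/s: (0 × 3600 + 31 × 60 + 2) × 30 + 8 = 55868.
Minute boundaries passed: 31; those not divisible by 10: 31 − 3 = 28; dropped labels = 2 × 28 = 56.
Actual frame index = 55868 − 56 = 55812.

55812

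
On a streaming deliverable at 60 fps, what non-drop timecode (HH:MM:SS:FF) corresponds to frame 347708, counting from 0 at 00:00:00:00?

01:36:35:08

347708 ÷ 60 = 5795 full seconds, remainder 8 frames.
5795 s = 1 h 36 min 35 s.
Timecode: 01:36:35:08.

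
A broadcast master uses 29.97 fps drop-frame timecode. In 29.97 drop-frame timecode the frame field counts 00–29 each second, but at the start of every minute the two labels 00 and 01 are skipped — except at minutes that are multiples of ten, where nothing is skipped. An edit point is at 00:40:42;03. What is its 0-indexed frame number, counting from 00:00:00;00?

73191

As if non-drop at 30 labels/s: (0 × 3600 + 40 × 60 + 42) × 30 + 3 = 73263.
Minute boundaries passed: 40; those not divisible by 10: 40 − 4 = 36; dropped labels = 2 × 36 = 72.
Actual frame index = 73263 − 72 = 73191.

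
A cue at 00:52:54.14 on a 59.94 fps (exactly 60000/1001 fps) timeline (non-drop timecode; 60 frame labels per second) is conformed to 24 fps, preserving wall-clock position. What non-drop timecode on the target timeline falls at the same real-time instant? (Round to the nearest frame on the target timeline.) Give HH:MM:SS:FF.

Source frame index: (0×3600 + 52×60 + 54) × 60 + 14 = 190454.
Real time: 190454 / (60000/1001) = 95322227/30000 s.
Target frame: (95322227/30000) × (24) = 95322227/1250 ≈ 76257.782 → 76258.
At 24 labels/s: frame 76258 → 00:52:57:10.

00:52:57:10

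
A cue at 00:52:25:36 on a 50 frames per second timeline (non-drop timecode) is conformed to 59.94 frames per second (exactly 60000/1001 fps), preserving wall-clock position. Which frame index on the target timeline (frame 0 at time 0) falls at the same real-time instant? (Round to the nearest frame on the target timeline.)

frame 188555

Source frame index: (0×3600 + 52×60 + 25) × 50 + 36 = 157286.
Real time: 157286 / (50) = 78643/25 s.
Target frame: (78643/25) × (60000/1001) = 188743200/1001 ≈ 188554.645 → 188555.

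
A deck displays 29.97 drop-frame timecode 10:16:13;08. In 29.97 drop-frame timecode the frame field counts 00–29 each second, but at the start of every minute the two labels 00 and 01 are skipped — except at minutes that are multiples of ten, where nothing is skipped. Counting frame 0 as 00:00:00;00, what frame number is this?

1108088

Complete 10-minute blocks: 61, each 17982 frames → 1096902.
Remaining 6 whole minutes in the current block: 1800 + 5 × 1798 = 10790 frames.
Within the current minute: 13 × 30 + 8 − 2 = 396 (labels ;00/;01 skipped at this minute). Total = 1096902 + 10790 + 396 = 1108088.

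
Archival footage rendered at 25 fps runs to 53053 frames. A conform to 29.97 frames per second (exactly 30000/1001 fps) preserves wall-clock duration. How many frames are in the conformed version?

Target frames = source frames × (target rate / source rate) = 53053 × (30000/1001)/(25) = 53053 × 1200/1001 = 63600.

63600 frames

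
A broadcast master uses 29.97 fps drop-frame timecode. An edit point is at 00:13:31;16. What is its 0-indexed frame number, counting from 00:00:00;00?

Complete 10-minute blocks: 1, each 17982 frames → 17982.
Remaining 3 whole minutes in the current block: 1800 + 2 × 1798 = 5396 frames.
Within the current minute: 31 × 30 + 16 − 2 = 944 (labels ;00/;01 skipped at this minute). Total = 17982 + 5396 + 944 = 24322.

24322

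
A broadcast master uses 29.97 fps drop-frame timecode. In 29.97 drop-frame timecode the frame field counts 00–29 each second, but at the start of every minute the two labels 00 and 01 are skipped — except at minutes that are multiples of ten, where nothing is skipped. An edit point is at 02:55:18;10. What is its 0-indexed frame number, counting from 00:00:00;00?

315234

As if non-drop at 30 labels/s: (2 × 3600 + 55 × 60 + 18) × 30 + 10 = 315550.
Minute boundaries passed: 175; those not divisible by 10: 175 − 17 = 158; dropped labels = 2 × 158 = 316.
Actual frame index = 315550 − 316 = 315234.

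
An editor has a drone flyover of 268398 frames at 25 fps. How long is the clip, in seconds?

Running time = 268398 / (25) = 10735.92 s.

10735.92 seconds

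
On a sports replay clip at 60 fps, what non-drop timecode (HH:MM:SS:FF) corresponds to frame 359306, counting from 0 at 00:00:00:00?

359306 ÷ 60 = 5988 full seconds, remainder 26 frames.
5988 s = 1 h 39 min 48 s.
Timecode: 01:39:48:26.

01:39:48:26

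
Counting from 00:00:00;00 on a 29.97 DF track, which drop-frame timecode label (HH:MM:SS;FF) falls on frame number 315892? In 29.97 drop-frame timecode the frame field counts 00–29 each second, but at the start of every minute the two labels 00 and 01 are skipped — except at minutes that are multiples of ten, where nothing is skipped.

Ten DF minutes hold 17982 frames, so frame 315892 lies in block 17 (frames 305694–323675) with 10198 frames into that block.
The block's first minute is 1800 frames and the rest 1798 each; 10198 frames reaches minute 5, so 17 × 18 + 5 × 2 = 316 labels have been skipped so far.
Adding those back, label number 315892 + 316 = 316208 at 30 labels/s is 10540 s + 8 f = 2 h 55 min 40 s frame 8, i.e. 02:55:40;08.

02:55:40;08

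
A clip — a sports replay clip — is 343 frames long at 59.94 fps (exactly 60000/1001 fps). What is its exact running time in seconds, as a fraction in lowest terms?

Running time = 343 ÷ (60000/1001) = 343 × 1001/60000 = 343343/60000 s.

343343/60000 seconds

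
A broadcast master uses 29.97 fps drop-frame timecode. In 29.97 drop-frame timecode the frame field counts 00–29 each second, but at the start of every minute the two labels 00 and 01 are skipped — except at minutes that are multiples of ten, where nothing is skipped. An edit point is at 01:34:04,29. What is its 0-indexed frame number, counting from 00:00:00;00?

169179

As if non-drop at 30 labels/s: (1 × 3600 + 34 × 60 + 4) × 30 + 29 = 169349.
Minute boundaries passed: 94; those not divisible by 10: 94 − 9 = 85; dropped labels = 2 × 85 = 170.
Actual frame index = 169349 − 170 = 169179.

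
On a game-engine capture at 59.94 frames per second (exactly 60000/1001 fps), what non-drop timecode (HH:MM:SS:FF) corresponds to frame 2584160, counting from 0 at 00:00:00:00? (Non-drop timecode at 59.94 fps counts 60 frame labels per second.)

2584160 ÷ 60 = 43069 full seconds, remainder 20 frames.
43069 s = 11 h 57 min 49 s.
Timecode: 11:57:49:20.

11:57:49:20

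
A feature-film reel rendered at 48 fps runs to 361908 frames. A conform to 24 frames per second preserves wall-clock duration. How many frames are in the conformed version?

Target frames = source frames × (target rate / source rate) = 361908 × (24)/(48) = 361908 × 1/2 = 180954.

180954 frames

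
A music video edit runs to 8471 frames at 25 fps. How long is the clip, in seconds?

Running time = 8471 / (25) = 338.84 s.

338.84 seconds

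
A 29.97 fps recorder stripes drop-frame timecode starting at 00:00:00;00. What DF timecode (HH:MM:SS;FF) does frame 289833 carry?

02:41:10;23

Ten DF minutes hold 17982 frames, so frame 289833 lies in block 16 (frames 287712–305693) with 2121 frames into that block.
The block's first minute is 1800 frames and the rest 1798 each; 2121 frames reaches minute 1, so 16 × 18 + 1 × 2 = 290 labels have been skipped so far.
Adding those back, label number 289833 + 290 = 290123 at 30 labels/s is 9670 s + 23 f = 2 h 41 min 10 s frame 23, i.e. 02:41:10;23.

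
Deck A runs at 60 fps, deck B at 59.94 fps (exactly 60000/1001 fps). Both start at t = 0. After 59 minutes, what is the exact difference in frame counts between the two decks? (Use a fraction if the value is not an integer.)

59 min = 3540 s.
A emits 60 × 3540 = 212400 frames; B emits 60000/1001 × 3540 = 212400000/1001.
Difference = 212400/1001 frames (≈ 212.1878); B is behind A.

212400/1001 frames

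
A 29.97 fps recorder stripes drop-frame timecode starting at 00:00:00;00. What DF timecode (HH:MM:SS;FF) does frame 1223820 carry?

11:20:34;24

Ten DF minutes hold 17982 frames, so frame 1223820 lies in block 68 (frames 1222776–1240757) with 1044 frames into that block.
The block's first minute is 1800 frames and the rest 1798 each; 1044 frames reaches minute 0, so 68 × 18 + 0 × 2 = 1224 labels have been skipped so far.
Adding those back, label number 1223820 + 1224 = 1225044 at 30 labels/s is 40834 s + 24 f = 11 h 20 min 34 s frame 24, i.e. 11:20:34;24.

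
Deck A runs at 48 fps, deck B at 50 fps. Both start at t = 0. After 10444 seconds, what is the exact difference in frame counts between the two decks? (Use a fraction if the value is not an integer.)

A emits 48 × 10444 = 501312 frames; B emits 50 × 10444 = 522200.
Difference = 20888 frames; B is ahead of A.

20888 frames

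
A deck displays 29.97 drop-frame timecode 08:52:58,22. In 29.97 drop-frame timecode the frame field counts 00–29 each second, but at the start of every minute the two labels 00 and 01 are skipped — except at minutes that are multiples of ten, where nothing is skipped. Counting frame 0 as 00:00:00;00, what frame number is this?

958404

As if non-drop at 30 labels/s: (8 × 3600 + 52 × 60 + 58) × 30 + 22 = 959362.
Minute boundaries passed: 532; those not divisible by 10: 532 − 53 = 479; dropped labels = 2 × 479 = 958.
Actual frame index = 959362 − 958 = 958404.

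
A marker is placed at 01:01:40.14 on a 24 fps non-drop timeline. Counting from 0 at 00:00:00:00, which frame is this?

Total seconds to the label: (1 × 3600 + 1 × 60 + 40) = 3700.
Frame index = 3700 × 24 + 14 = 88814.

frame 88814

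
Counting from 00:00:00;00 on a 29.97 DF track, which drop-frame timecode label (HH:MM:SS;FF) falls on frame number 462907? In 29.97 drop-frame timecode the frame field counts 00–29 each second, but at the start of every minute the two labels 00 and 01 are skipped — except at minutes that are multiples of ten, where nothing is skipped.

Each 10-minute DF block holds 10 × 60 × 30 − 9 × 2 = 17982 frames. 462907 ÷ 17982 → 25 full blocks, remainder 13357.
Within the partial block the first minute is 1800 frames and each further minute 1798, so 7 further minute boundaries passed. Total skipped labels = 18 × 25 + 2 × 7 = 464.
Non-drop label index = 462907 + 464 = 463371; at 30 labels/s that is 04:17:25:21, i.e. DF 04:17:25;21.

04:17:25;21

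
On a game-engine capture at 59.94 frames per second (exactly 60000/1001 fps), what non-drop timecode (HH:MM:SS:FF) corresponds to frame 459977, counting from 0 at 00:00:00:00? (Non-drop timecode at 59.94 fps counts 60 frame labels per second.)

459977 ÷ 60 = 7666 full seconds, remainder 17 frames.
7666 s = 2 h 7 min 46 s.
Timecode: 02:07:46:17.

02:07:46:17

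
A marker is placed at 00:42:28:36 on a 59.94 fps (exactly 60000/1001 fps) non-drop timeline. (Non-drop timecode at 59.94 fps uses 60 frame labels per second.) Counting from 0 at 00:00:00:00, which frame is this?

Total seconds to the label: (0 × 3600 + 42 × 60 + 28) = 2548.
Frame index = 2548 × 60 + 36 = 152916.

152916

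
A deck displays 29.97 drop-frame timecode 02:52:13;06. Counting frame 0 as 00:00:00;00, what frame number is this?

309686

Complete 10-minute blocks: 17, each 17982 frames → 305694.
Remaining 2 whole minutes in the current block: 1800 + 1 × 1798 = 3598 frames.
Within the current minute: 13 × 30 + 6 − 2 = 394 (labels ;00/;01 skipped at this minute). Total = 305694 + 3598 + 394 = 309686.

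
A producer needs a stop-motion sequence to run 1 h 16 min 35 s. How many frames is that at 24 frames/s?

1 h 16 min 35 s = 4595 s.
Frames = 4595 × 24 = 110280.

110280 frames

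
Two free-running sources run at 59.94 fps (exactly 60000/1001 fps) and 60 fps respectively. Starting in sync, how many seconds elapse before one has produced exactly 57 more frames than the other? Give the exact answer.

The gap grows by |60 − 60000/1001| = 60/1001 frames per second.
Time for a 57-frame gap: 57 ÷ (60/1001) = 950.95 s.

950.95 seconds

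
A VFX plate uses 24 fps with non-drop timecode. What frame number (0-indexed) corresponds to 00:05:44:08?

8264

Total seconds to the label: (0 × 3600 + 5 × 60 + 44) = 344.
Frame index = 344 × 24 + 8 = 8264.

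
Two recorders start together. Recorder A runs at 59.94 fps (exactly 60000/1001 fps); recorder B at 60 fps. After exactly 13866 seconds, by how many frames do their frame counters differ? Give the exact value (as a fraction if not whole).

A emits 60000/1001 × 13866 = 831960000/1001 frames; B emits 60 × 13866 = 831960.
Difference = 831960/1001 frames (≈ 831.1289); B is ahead of A.

831960/1001 frames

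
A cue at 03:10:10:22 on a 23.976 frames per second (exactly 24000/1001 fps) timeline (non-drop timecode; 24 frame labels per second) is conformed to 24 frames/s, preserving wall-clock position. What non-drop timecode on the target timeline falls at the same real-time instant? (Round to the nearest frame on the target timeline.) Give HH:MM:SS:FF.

Source frame index: (3×3600 + 10×60 + 10) × 24 + 22 = 273862.
Real time: 273862 / (24000/1001) = 137067931/12000 s.
Target frame: (137067931/12000) × (24) = 137067931/500 ≈ 274135.862 → 274136.
At 24 labels/s: frame 274136 → 03:10:22:08.

03:10:22:08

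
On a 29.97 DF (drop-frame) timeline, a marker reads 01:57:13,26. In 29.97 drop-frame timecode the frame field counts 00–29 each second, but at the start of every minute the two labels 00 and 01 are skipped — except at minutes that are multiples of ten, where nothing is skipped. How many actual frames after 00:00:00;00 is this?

As if non-drop at 30 labels/s: (1 × 3600 + 57 × 60 + 13) × 30 + 26 = 211016.
Minute boundaries passed: 117; those not divisible by 10: 117 − 11 = 106; dropped labels = 2 × 106 = 212.
Actual frame index = 211016 − 212 = 210804.

210804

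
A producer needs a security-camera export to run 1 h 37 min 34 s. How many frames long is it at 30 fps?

175620 frames

1 h 37 min 34 s = 5854 s.
Frames = 5854 × 30 = 175620.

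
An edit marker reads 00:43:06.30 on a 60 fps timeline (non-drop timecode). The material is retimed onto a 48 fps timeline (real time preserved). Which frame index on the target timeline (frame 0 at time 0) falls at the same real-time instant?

Source frame index: (0×3600 + 43×60 + 6) × 60 + 30 = 155190.
Real time: 155190 / (60) = 5173/2 s.
Target frame: (5173/2) × (48) = 124152.

frame 124152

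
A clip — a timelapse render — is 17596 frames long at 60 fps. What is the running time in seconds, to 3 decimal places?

293.267 seconds

Running time = 17596 × 1/60 = 4399/15 s ≈ 293.267 s.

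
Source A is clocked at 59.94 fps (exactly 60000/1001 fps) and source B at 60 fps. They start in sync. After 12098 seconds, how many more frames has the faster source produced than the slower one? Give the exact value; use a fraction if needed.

725880/1001 frames

A emits 60000/1001 × 12098 = 725880000/1001 frames; B emits 60 × 12098 = 725880.
Difference = 725880/1001 frames (≈ 725.1548); B is ahead of A.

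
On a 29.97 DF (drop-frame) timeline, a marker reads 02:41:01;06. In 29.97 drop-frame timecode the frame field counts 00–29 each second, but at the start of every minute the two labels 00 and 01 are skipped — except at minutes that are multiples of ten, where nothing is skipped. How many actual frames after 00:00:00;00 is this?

289546

As if non-drop at 30 labels/s: (2 × 3600 + 41 × 60 + 1) × 30 + 6 = 289836.
Minute boundaries passed: 161; those not divisible by 10: 161 − 16 = 145; dropped labels = 2 × 145 = 290.
Actual frame index = 289836 − 290 = 289546.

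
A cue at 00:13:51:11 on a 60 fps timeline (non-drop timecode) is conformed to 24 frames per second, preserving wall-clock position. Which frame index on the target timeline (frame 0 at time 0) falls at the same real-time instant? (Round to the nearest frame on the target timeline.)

Source frame index: (0×3600 + 13×60 + 51) × 60 + 11 = 49871.
Real time: 49871 / (60) = 49871/60 s.
Target frame: (49871/60) × (24) = 99742/5 ≈ 19948.400 → 19948.

frame 19948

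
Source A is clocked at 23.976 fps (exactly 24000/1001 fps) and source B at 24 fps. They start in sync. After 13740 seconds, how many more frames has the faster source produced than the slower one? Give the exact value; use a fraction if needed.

A emits 24000/1001 × 13740 = 329760000/1001 frames; B emits 24 × 13740 = 329760.
Difference = 329760/1001 frames (≈ 329.4306); B is ahead of A.

329760/1001 frames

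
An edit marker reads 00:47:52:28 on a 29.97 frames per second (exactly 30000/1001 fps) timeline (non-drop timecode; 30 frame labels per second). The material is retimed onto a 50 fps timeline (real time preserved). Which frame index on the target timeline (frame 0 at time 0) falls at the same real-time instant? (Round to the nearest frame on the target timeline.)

Source frame index: (0×3600 + 47×60 + 52) × 30 + 28 = 86188.
Real time: 86188 / (30000/1001) = 21568547/7500 s.
Target frame: (21568547/7500) × (50) = 21568547/150 ≈ 143790.313 → 143790.

frame 143790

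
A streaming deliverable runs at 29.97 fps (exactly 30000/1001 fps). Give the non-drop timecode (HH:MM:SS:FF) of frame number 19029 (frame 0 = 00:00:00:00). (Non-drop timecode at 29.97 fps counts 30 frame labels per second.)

00:10:34:09

19029 ÷ 30 = 634 full seconds, remainder 9 frames.
634 s = 0 h 10 min 34 s.
Timecode: 00:10:34:09.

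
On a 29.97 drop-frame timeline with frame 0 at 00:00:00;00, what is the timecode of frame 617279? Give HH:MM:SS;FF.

05:43:16;17

Each 10-minute DF block holds 10 × 60 × 30 − 9 × 2 = 17982 frames. 617279 ÷ 17982 → 34 full blocks, remainder 5891.
Within the partial block the first minute is 1800 frames and each further minute 1798, so 3 further minute boundaries passed. Total skipped labels = 18 × 34 + 2 × 3 = 618.
Non-drop label index = 617279 + 618 = 617897; at 30 labels/s that is 05:43:16:17, i.e. DF 05:43:16;17.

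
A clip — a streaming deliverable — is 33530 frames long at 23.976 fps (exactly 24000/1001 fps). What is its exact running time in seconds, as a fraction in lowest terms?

3356353/2400 seconds

Running time = 33530 ÷ (24000/1001) = 33530 × 1001/24000 = 3356353/2400 s.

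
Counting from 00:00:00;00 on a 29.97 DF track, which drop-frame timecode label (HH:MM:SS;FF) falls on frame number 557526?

05:10:02;24

Each 10-minute DF block holds 10 × 60 × 30 − 9 × 2 = 17982 frames. 557526 ÷ 17982 → 31 full blocks, remainder 84.
Within the partial block the first minute is 1800 frames and each further minute 1798, so 0 further minute boundaries passed. Total skipped labels = 18 × 31 + 2 × 0 = 558.
Non-drop label index = 557526 + 558 = 558084; at 30 labels/s that is 05:10:02:24, i.e. DF 05:10:02;24.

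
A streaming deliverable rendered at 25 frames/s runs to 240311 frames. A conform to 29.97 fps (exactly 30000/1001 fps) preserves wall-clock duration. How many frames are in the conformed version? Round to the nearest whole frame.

Frames at target rate = 240311 × (30000/1001) / (25) = 288373200/1001 ≈ 288085.115.
Nearest whole frame: 288085.

288085 frames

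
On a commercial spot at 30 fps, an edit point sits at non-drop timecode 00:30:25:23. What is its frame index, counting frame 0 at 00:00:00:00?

Total seconds to the label: (0 × 3600 + 30 × 60 + 25) = 1825.
Frame index = 1825 × 30 + 23 = 54773.

54773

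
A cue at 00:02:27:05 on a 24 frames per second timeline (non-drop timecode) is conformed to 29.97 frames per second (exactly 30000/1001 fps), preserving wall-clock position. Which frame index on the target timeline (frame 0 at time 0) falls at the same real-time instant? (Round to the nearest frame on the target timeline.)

frame 4412

Source frame index: (0×3600 + 2×60 + 27) × 24 + 5 = 3533.
Real time: 3533 / (24) = 3533/24 s.
Target frame: (3533/24) × (30000/1001) = 4416250/1001 ≈ 4411.838 → 4412.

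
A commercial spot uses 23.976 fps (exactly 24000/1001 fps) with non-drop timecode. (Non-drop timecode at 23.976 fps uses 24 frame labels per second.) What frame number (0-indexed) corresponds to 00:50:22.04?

Total seconds to the label: (0 × 3600 + 50 × 60 + 22) = 3022.
Frame index = 3022 × 24 + 4 = 72532.

72532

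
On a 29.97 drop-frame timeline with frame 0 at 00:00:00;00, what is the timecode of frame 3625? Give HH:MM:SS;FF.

00:02:00;29

Each 10-minute DF block holds 10 × 60 × 30 − 9 × 2 = 17982 frames. 3625 ÷ 17982 → 0 full blocks, remainder 3625.
Within the partial block the first minute is 1800 frames and each further minute 1798, so 2 further minute boundaries passed. Total skipped labels = 18 × 0 + 2 × 2 = 4.
Non-drop label index = 3625 + 4 = 3629; at 30 labels/s that is 00:02:00:29, i.e. DF 00:02:00;29.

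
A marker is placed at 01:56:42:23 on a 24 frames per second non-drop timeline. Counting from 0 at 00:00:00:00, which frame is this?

Total seconds to the label: (1 × 3600 + 56 × 60 + 42) = 7002.
Frame index = 7002 × 24 + 23 = 168071.

168071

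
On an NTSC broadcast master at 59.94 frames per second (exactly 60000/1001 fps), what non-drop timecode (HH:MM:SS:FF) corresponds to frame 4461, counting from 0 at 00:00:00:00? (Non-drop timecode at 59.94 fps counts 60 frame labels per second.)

4461 ÷ 60 = 74 full seconds, remainder 21 frames.
74 s = 0 h 1 min 14 s.
Timecode: 00:01:14:21.

00:01:14:21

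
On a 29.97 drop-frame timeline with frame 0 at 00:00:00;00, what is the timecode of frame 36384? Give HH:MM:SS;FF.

00:20:14;00

Each 10-minute DF block holds 10 × 60 × 30 − 9 × 2 = 17982 frames. 36384 ÷ 17982 → 2 full blocks, remainder 420.
Within the partial block the first minute is 1800 frames and each further minute 1798, so 0 further minute boundaries passed. Total skipped labels = 18 × 2 + 2 × 0 = 36.
Non-drop label index = 36384 + 36 = 36420; at 30 labels/s that is 00:20:14:00, i.e. DF 00:20:14;00.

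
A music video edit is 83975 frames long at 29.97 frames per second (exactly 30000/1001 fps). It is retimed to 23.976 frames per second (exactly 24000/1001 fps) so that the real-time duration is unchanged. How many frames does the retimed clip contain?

67180 frames

Target frames = source frames × (target rate / source rate) = 83975 × (24000/1001)/(30000/1001) = 83975 × 4/5 = 67180.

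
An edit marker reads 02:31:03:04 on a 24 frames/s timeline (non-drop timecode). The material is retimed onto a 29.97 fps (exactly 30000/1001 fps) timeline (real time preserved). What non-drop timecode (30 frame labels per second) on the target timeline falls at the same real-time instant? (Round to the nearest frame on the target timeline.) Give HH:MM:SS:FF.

Source frame index: (2×3600 + 31×60 + 3) × 24 + 4 = 217516.
Real time: 217516 / (24) = 54379/6 s.
Target frame: (54379/6) × (30000/1001) = 20915000/77 ≈ 271623.377 → 271623.
At 30 labels/s: frame 271623 → 02:30:54:03.

02:30:54:03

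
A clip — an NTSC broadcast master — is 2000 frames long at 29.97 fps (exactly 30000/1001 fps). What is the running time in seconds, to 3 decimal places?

Running time = 2000 × 1001/30000 = 1001/15 s ≈ 66.733 s.

66.733 seconds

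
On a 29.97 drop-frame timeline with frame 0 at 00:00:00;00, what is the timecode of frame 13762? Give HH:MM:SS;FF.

00:07:39;06

Ten DF minutes hold 17982 frames, so frame 13762 lies in block 0 (frames 0–17981) with 13762 frames into that block.
The block's first minute is 1800 frames and the rest 1798 each; 13762 frames reaches minute 7, so 0 × 18 + 7 × 2 = 14 labels have been skipped so far.
Adding those back, label number 13762 + 14 = 13776 at 30 labels/s is 459 s + 6 f = 0 h 7 min 39 s frame 6, i.e. 00:07:39;06.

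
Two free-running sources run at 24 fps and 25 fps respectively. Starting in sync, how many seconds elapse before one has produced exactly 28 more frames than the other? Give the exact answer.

The gap grows by |25 − 24| = 1 frame per second.
Time for a 28-frame gap: 28 ÷ (1) = 28 s.

28 seconds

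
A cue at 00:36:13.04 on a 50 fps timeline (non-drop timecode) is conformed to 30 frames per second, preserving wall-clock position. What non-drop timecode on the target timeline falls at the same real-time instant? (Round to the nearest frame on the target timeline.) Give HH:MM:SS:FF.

Source frame index: (0×3600 + 36×60 + 13) × 50 + 4 = 108654.
Real time: 108654 / (50) = 54327/25 s.
Target frame: (54327/25) × (30) = 325962/5 ≈ 65192.400 → 65192.
At 30 labels/s: frame 65192 → 00:36:13:02.

00:36:13:02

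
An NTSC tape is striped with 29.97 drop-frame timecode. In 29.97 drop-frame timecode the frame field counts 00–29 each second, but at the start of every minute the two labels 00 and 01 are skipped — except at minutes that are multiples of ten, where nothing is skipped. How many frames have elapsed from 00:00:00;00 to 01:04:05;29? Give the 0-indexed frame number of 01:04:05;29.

As if non-drop at 30 labels/s: (1 × 3600 + 4 × 60 + 5) × 30 + 29 = 115379.
Minute boundaries passed: 64; those not divisible by 10: 64 − 6 = 58; dropped labels = 2 × 58 = 116.
Actual frame index = 115379 − 116 = 115263.

115263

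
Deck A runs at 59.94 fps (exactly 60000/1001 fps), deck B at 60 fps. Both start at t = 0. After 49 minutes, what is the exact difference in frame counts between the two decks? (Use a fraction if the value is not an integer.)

25200/143 frames

49 min = 2940 s.
A emits 60000/1001 × 2940 = 25200000/143 frames; B emits 60 × 2940 = 176400.
Difference = 25200/143 frames (≈ 176.2238); B is ahead of A.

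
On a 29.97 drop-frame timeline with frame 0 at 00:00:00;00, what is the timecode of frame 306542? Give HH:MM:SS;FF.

Each 10-minute DF block holds 10 × 60 × 30 − 9 × 2 = 17982 frames. 306542 ÷ 17982 → 17 full blocks, remainder 848.
Within the partial block the first minute is 1800 frames and each further minute 1798, so 0 further minute boundaries passed. Total skipped labels = 18 × 17 + 2 × 0 = 306.
Non-drop label index = 306542 + 306 = 306848; at 30 labels/s that is 02:50:28:08, i.e. DF 02:50:28;08.

02:50:28;08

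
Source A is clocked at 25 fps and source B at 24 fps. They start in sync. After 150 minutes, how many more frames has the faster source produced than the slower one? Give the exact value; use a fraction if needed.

9000 frames

150 min = 9000 s.
A emits 25 × 9000 = 225000 frames; B emits 24 × 9000 = 216000.
Difference = 9000 frames; B is behind A.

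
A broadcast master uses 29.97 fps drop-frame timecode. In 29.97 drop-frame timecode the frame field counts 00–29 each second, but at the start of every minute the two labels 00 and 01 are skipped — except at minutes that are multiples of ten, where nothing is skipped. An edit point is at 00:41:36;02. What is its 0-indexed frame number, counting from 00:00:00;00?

Complete 10-minute blocks: 4, each 17982 frames → 71928.
Remaining 1 whole minute in the current block: 1800 + 0 × 1798 = 1800 frames.
Within the current minute: 36 × 30 + 2 − 2 = 1080 (labels ;00/;01 skipped at this minute). Total = 71928 + 1800 + 1080 = 74808.

74808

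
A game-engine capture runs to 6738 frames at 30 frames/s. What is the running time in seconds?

224.6 seconds

Running time = 6738 / (30) = 224.6 s.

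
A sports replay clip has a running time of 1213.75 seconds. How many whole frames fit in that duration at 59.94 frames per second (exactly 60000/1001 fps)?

72752 frames

Frames = 1213.75 × 60000/1001 = 72825000/1001 ≈ 72752.2478.
Complete frames: 72752.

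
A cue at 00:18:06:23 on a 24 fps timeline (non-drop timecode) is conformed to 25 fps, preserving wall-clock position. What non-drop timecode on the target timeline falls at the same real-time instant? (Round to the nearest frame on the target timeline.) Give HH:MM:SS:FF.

Source frame index: (0×3600 + 18×60 + 6) × 24 + 23 = 26087.
Real time: 26087 / (24) = 26087/24 s.
Target frame: (26087/24) × (25) = 652175/24 ≈ 27173.958 → 27174.
At 25 labels/s: frame 27174 → 00:18:06:24.

00:18:06:24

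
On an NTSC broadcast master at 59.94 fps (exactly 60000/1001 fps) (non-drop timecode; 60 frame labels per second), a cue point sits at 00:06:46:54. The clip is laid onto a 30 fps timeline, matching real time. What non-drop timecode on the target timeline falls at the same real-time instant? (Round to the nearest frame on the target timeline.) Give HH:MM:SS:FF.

00:06:47:09

Source frame index: (0×3600 + 6×60 + 46) × 60 + 54 = 24414.
Real time: 24414 / (60000/1001) = 4073069/10000 s.
Target frame: (4073069/10000) × (30) = 12219207/1000 ≈ 12219.207 → 12219.
At 30 labels/s: frame 12219 → 00:06:47:09.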